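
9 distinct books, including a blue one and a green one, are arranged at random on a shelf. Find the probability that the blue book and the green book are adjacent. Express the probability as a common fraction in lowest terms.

2/9

There are 9! = 362880 arrangements.
Treat the blue book and the green book as a block: 8! arrangements of the blocks × 2 orders within the block = 2·40320 = 80640.
Probability = 80640/362880 = 2/9.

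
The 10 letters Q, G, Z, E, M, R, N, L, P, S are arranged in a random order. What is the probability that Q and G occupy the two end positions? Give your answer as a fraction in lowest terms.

1/45

There are 10! = 3628800 arrangements.
Place Q and G at the ends in 2 ways, arrange the remaining 8 in 8! = 40320 ways: 2·40320 = 80640.
Probability = 80640/3628800 = 1/45.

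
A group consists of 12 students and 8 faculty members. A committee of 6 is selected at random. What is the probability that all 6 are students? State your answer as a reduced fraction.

77/3230

There are C(20,6) = 38760 possible selections.
Selections with all students: C(12,6) = 924.
Probability = 924/38760 = 77/3230.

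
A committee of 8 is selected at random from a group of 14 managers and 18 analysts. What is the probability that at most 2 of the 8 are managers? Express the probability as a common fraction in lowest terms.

There are C(32,8) = 10518300 ways to choose the 8.
Favorable selections (at most 2 managers): C(14,0)·C(18,8) + C(14,1)·C(18,7) + C(14,2)·C(18,6) = 43758 + 445536 + 1689324 = 2178618.
Probability = 2178618/10518300 = 901/4350.

901/4350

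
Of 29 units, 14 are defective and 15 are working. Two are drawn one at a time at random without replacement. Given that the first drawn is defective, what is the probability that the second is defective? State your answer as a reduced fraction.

After removing one defective, 28 remain: 13 defective and 15 working.
So the probability the next is defective is 13/28.

13/28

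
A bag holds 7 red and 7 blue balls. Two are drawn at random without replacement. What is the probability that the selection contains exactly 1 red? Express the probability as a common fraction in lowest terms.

7/13

Total number of selections: C(14,2) = 91.
Selections with exactly 1 red: choose 1 of the 7 red and 1 of the 7 blue, C(7,1)·C(7,1) = 7·7 = 49.
Probability = 49/91 = 7/13.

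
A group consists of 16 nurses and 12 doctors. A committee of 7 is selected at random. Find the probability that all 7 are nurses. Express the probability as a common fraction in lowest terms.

2/207

There are C(28,7) = 1184040 possible selections.
Selections with all nurses: C(16,7) = 11440.
Probability = 11440/1184040 = 2/207.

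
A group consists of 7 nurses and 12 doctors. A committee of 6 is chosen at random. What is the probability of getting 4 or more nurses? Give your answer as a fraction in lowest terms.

Total selections: C(19,6) = 27132.
Favorable selections (4 or more nurses): C(7,4)·C(12,2) + C(7,5)·C(12,1) + C(7,6)·C(12,0) = 2310 + 252 + 7 = 2569.
Probability = 2569/27132 = 367/3876.

367/3876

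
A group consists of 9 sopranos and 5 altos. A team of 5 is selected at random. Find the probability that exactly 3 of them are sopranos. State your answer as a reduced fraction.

60/143

Total number of selections: C(14,5) = 2002.
Selections with exactly 3 sopranos: choose 3 of the 9 sopranos and 2 of the 5 altos, C(9,3)·C(5,2) = 84·10 = 840.
Probability = 840/2002 = 60/143.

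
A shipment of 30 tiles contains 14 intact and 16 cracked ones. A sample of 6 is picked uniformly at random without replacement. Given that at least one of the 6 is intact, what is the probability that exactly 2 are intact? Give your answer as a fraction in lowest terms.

1820/6437

Work in counts. Selections with at least one intact: C(30,6) − C(16,6) = 593775 − 8008 = 585767.
Of those, selections where exactly 2 are intact: C(14,2)·C(16,4) = 91·1820 = 165620.
Conditional probability = 165620/585767 = 1820/6437.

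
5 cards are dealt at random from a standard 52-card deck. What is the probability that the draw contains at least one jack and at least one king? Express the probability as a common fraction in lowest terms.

There are C(52,5) = 2598960 possible draws.
By inclusion-exclusion on the complements, draws missing all jacks or all kings: C(48,5) + C(48,5) − C(44,5) = 1712304 + 1712304 − 1086008 = 2338600.
So draws with at least one of each: 2598960 − 2338600 = 260360, probability 260360/2598960 = 6509/64974.

6509/64974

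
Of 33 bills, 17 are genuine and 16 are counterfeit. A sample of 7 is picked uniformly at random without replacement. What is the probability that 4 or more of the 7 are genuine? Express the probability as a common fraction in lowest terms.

There are C(33,7) = 4272048 ways to choose the 7.
Favorable selections (4 or more genuine): C(17,4)·C(16,3) + C(17,5)·C(16,2) + C(17,6)·C(16,1) + C(17,7)·C(16,0) = 1332800 + 742560 + 198016 + 19448 = 2292824.
Probability = 2292824/4272048 = 286603/534006.

286603/534006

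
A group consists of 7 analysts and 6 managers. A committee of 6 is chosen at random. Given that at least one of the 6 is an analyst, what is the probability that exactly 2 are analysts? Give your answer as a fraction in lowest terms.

Work in counts. Selections with at least one analyst: C(13,6) − C(6,6) = 1716 − 1 = 1715.
Of those, selections where exactly 2 are analysts: C(7,2)·C(6,4) = 21·15 = 315.
Conditional probability = 315/1715 = 9/49.

9/49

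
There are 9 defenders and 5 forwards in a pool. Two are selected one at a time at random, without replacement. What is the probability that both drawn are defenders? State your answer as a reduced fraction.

36/91

Multiply the conditional probabilities at each draw: 9/14 · 8/13 = 72/182 = 36/91.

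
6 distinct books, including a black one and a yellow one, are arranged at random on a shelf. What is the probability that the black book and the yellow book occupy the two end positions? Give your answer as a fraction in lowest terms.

1/15

There are 6! = 720 arrangements.
Place the black book and the yellow book at the ends in 2 ways, arrange the remaining 4 in 4! = 24 ways: 2·24 = 48.
Probability = 48/720 = 1/15.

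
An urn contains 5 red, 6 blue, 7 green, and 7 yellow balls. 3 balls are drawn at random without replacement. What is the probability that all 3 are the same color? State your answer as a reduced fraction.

There are C(25,3) = 2300 ways to draw 3 balls.
All same color: C(5,3) + C(6,3) + C(7,3) + C(7,3) = 10 + 20 + 35 + 35 = 100.
Probability = 100/2300 = 1/23.

1/23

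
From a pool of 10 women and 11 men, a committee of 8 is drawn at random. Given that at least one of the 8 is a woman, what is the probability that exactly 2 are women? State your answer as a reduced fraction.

1386/13555

Work in counts. Selections with at least one woman: C(21,8) − C(11,8) = 203490 − 165 = 203325.
Of those, selections where exactly 2 are women: C(10,2)·C(11,6) = 45·462 = 20790.
Conditional probability = 20790/203325 = 1386/13555.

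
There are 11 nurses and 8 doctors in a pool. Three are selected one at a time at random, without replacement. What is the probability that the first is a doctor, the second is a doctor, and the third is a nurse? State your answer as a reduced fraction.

308/2907

Multiply the conditional probabilities at each draw: 8/19 · 7/18 · 11/17 = 616/5814 = 308/2907.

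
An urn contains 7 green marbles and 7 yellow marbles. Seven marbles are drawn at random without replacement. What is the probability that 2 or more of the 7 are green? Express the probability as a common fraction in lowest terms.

1691/1716

Total selections: C(14,7) = 3432.
Count the complement (fewer than 2 green): C(7,0)·C(7,7) + C(7,1)·C(7,6) = 1 + 49 = 50.
Probability = 1 − 50/3432 = 3382/3432 = 1691/1716.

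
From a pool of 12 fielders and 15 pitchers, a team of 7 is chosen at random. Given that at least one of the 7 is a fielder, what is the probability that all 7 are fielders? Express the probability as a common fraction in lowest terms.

Work in counts. Selections with at least one fielder: C(27,7) − C(15,7) = 888030 − 6435 = 881595.
Of those, selections where all 7 are fielders: C(12,7) = 792.
Conditional probability = 792/881595 = 8/8905.

8/8905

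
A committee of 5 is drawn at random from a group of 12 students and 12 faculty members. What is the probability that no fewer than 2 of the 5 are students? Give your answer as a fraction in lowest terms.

Total selections: C(24,5) = 42504.
Count the complement (fewer than 2 students): C(12,0)·C(12,5) + C(12,1)·C(12,4) = 792 + 5940 = 6732.
Probability = 1 − 6732/42504 = 35772/42504 = 271/322.

271/322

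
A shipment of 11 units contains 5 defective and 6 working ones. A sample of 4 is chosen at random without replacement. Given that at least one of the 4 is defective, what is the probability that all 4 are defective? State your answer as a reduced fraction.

Work in counts. Selections with at least one defective: C(11,4) − C(6,4) = 330 − 15 = 315.
Of those, selections where all 4 are defective: C(5,4) = 5.
Conditional probability = 5/315 = 1/63.

1/63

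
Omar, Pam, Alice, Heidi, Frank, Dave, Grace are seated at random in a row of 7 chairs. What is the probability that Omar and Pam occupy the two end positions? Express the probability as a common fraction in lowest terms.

1/21

There are 7! = 5040 arrangements.
Place Omar and Pam at the ends in 2 ways, arrange the remaining 5 in 5! = 120 ways: 2·120 = 240.
Probability = 240/5040 = 1/21.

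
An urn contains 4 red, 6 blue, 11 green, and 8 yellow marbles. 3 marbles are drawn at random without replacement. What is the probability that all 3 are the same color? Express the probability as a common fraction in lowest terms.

There are C(29,3) = 3654 ways to draw 3 marbles.
All same color: C(4,3) + C(6,3) + C(11,3) + C(8,3) = 4 + 20 + 165 + 56 = 245.
Probability = 245/3654 = 35/522.

35/522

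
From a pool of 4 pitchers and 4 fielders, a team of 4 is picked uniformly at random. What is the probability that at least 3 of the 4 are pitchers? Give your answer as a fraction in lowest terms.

17/70

Total selections: C(8,4) = 70.
Favorable selections (at least 3 pitchers): C(4,3)·C(4,1) + C(4,4)·C(4,0) = 16 + 1 = 17.
Probability = 17/70.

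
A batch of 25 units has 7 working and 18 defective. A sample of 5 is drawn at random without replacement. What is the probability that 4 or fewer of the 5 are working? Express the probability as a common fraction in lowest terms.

Total selections: C(25,5) = 53130.
The complement is exactly 5 working: C(7,5)·C(18,0) = 21.
Probability = 1 − 21/53130 = 53109/53130 = 2529/2530.

2529/2530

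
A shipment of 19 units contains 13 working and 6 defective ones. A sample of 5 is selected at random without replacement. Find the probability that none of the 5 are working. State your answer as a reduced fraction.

There are C(19,5) = 11628 possible selections.
Selections with no working (all defective): C(6,5) = 6.
Probability = 6/11628 = 1/1938.

1/1938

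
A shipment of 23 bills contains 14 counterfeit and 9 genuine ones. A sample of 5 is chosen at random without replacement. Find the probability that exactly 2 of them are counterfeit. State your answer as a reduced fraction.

The sample space is all 5-subsets of the 23: C(23,5) = 33649.
Selections with exactly 2 counterfeit: choose 2 of the 14 counterfeit and 3 of the 9 genuine, C(14,2)·C(9,3) = 91·84 = 7644.
Probability = 7644/33649 = 1092/4807.

1092/4807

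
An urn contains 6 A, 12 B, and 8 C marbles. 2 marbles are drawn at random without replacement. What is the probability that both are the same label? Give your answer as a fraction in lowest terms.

There are C(26,2) = 325 ways to draw 2 marbles.
All same label: C(6,2) + C(12,2) + C(8,2) = 15 + 66 + 28 = 109.
Probability = 109/325.

109/325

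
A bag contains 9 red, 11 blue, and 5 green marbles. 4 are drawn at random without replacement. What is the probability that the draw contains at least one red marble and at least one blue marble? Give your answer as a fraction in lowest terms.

447/575

There are C(25,4) = 12650 possible draws.
By inclusion-exclusion on the complements, draws missing all red or all blue: C(16,4) + C(14,4) − C(5,4) = 1820 + 1001 − 5 = 2816.
So draws with at least one of each: 12650 − 2816 = 9834, probability 9834/12650 = 447/575.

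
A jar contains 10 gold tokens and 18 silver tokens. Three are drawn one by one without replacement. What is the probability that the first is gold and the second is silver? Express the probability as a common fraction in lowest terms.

5/21

Multiply the conditional probabilities at each draw: 10/28 · 18/27 = 180/756 = 5/21.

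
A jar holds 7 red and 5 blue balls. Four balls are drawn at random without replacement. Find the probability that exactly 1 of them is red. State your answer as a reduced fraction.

Total number of selections: C(12,4) = 495.
Selections with exactly 1 red: choose 1 of the 7 red and 3 of the 5 blue, C(7,1)·C(5,3) = 7·10 = 70.
Probability = 70/495 = 14/99.

14/99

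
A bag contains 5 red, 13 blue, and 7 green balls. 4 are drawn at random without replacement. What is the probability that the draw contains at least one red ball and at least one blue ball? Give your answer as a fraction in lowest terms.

There are C(25,4) = 12650 possible draws.
By inclusion-exclusion on the complements, draws missing all red or all blue: C(20,4) + C(12,4) − C(7,4) = 4845 + 495 − 35 = 5305.
So draws with at least one of each: 12650 − 5305 = 7345, probability 7345/12650 = 1469/2530.

1469/2530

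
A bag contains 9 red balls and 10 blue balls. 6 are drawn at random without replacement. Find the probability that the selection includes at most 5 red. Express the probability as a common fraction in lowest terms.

322/323

Total selections: C(19,6) = 27132.
The complement is exactly 6 red: C(9,6)·C(10,0) = 84.
Probability = 1 − 84/27132 = 27048/27132 = 322/323.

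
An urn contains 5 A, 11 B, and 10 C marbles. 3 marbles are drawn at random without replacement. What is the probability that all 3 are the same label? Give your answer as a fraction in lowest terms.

59/520

There are C(26,3) = 2600 ways to draw 3 marbles.
All same label: C(5,3) + C(11,3) + C(10,3) = 10 + 165 + 120 = 295.
Probability = 295/2600 = 59/520.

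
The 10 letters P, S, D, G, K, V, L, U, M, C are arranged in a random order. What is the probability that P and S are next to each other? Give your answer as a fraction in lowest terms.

1/5

There are 10! = 3628800 arrangements.
Treat P and S as a block: 9! arrangements of the blocks × 2 orders within the block = 2·362880 = 725760.
Probability = 725760/3628800 = 1/5.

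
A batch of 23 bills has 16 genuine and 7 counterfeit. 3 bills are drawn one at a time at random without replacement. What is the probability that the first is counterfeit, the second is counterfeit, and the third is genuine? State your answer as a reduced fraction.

16/253

Multiply the conditional probabilities at each draw: 7/23 · 6/22 · 16/21 = 672/10626 = 16/253.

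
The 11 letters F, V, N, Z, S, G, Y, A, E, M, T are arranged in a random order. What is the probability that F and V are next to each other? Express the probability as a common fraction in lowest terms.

There are 11! = 39916800 arrangements.
Treat F and V as a block: 10! arrangements of the blocks × 2 orders within the block = 2·3628800 = 7257600.
Probability = 7257600/39916800 = 2/11.

2/11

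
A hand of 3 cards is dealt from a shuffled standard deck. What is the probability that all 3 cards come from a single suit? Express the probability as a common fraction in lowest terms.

22/425

There are C(52,3) = 22100 possible 3-card hands.
Hands of one suit: 4 suits × C(13,3) = 4·286 = 1144.
Probability = 1144/22100 = 22/425.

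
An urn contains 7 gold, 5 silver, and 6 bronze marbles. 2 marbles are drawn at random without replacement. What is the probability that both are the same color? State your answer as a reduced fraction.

There are C(18,2) = 153 ways to draw 2 marbles.
All same color: C(7,2) + C(5,2) + C(6,2) = 21 + 10 + 15 = 46.
Probability = 46/153.

46/153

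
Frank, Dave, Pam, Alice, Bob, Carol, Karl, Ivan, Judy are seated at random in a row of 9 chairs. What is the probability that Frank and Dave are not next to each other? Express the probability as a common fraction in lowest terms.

There are 9! = 362880 arrangements.
Arrangements with Frank and Dave adjacent: 2·8! = 80640.
So not adjacent: 362880 − 80640 = 282240, probability 282240/362880 = 7/9.

7/9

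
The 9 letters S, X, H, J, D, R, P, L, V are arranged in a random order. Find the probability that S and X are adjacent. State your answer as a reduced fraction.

There are 9! = 362880 arrangements.
Treat S and X as a block: 8! arrangements of the blocks × 2 orders within the block = 2·40320 = 80640.
Probability = 80640/362880 = 2/9.

2/9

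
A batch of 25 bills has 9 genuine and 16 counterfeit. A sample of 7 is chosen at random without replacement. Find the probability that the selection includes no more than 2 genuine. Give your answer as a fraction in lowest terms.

12038/24035

Total selections: C(25,7) = 480700.
Favorable selections (no more than 2 genuine): C(9,0)·C(16,7) + C(9,1)·C(16,6) + C(9,2)·C(16,5) = 11440 + 72072 + 157248 = 240760.
Probability = 240760/480700 = 12038/24035.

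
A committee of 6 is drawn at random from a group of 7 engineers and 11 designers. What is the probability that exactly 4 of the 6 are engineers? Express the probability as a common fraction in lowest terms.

275/2652

There are C(18,6) = 18564 ways to choose 6 from 18.
Selections with exactly 4 engineers: choose 4 of the 7 engineers and 2 of the 11 designers, C(7,4)·C(11,2) = 35·55 = 1925.
Probability = 1925/18564 = 275/2652.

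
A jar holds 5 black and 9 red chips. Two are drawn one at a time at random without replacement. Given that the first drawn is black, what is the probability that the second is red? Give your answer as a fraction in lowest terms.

9/13

After removing one black, 13 remain: 4 black and 9 red.
So the probability the next is red is 9/13.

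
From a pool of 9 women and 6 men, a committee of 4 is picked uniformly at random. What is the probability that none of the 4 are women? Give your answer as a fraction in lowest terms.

1/91

There are C(15,4) = 1365 possible selections.
Selections with no women (all men): C(6,4) = 15.
Probability = 15/1365 = 1/91.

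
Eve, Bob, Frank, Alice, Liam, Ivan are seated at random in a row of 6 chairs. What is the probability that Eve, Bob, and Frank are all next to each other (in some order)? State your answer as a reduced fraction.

1/5

There are 6! = 720 arrangements.
Treat the three as one block: 4! placements × 3! orders within the block = 24·6 = 144.
Probability = 144/720 = 1/5.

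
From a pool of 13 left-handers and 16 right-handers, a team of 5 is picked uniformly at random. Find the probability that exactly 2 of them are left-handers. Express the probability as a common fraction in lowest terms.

There are C(29,5) = 118755 ways to choose 5 from 29.
Selections with exactly 2 left-handers: choose 2 of the 13 left-handers and 3 of the 16 right-handers, C(13,2)·C(16,3) = 78·560 = 43680.
Probability = 43680/118755 = 32/87.

32/87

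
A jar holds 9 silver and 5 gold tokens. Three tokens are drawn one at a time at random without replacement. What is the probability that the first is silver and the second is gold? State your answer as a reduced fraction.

Multiply the conditional probabilities at each draw: 9/14 · 5/13 = 45/182.

45/182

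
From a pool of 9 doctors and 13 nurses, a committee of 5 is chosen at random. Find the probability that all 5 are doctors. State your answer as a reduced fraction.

There are C(22,5) = 26334 possible selections.
Selections with all doctors: C(9,5) = 126.
Probability = 126/26334 = 1/209.

1/209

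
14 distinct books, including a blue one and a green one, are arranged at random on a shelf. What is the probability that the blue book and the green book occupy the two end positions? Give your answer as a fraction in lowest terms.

1/91

There are 14! = 87178291200 arrangements.
Place the blue book and the green book at the ends in 2 ways, arrange the remaining 12 in 12! = 479001600 ways: 2·479001600 = 958003200.
Probability = 958003200/87178291200 = 1/91.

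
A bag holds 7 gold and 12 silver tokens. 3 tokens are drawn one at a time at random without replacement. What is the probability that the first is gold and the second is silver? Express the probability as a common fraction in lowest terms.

Multiply the conditional probabilities at each draw: 7/19 · 12/18 = 84/342 = 14/57.

14/57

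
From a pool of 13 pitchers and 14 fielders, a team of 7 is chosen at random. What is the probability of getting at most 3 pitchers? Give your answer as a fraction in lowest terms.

Total selections: C(27,7) = 888030.
Favorable selections (at most 3 pitchers): C(13,0)·C(14,7) + C(13,1)·C(14,6) + C(13,2)·C(14,5) + C(13,3)·C(14,4) = 3432 + 39039 + 156156 + 286286 = 484913.
Probability = 484913/888030 = 3391/6210.

3391/6210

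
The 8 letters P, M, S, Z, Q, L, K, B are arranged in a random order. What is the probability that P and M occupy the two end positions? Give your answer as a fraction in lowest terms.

There are 8! = 40320 arrangements.
Place P and M at the ends in 2 ways, arrange the remaining 6 in 6! = 720 ways: 2·720 = 1440.
Probability = 1440/40320 = 1/28.

1/28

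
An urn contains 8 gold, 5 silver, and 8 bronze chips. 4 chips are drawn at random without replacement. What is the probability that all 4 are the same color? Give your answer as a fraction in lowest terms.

29/1197

There are C(21,4) = 5985 ways to draw 4 chips.
All same color: C(8,4) + C(5,4) + C(8,4) = 70 + 5 + 70 = 145.
Probability = 145/5985 = 29/1197.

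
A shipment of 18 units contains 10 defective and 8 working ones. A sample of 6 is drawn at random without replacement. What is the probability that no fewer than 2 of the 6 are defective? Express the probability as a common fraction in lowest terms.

214/221

There are C(18,6) = 18564 ways to choose the 6.
Count the complement (fewer than 2 defective): C(10,0)·C(8,6) + C(10,1)·C(8,5) = 28 + 560 = 588.
Probability = 1 − 588/18564 = 17976/18564 = 214/221.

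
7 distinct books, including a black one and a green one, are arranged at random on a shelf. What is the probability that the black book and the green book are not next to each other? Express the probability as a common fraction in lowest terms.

There are 7! = 5040 arrangements.
Arrangements with the black book and the green book adjacent: 2·6! = 1440.
So not adjacent: 5040 − 1440 = 3600, probability 3600/5040 = 5/7.

5/7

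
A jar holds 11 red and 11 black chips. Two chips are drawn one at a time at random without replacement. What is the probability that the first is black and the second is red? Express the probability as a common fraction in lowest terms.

11/42

Multiply the conditional probabilities at each draw: 11/22 · 11/21 = 121/462 = 11/42.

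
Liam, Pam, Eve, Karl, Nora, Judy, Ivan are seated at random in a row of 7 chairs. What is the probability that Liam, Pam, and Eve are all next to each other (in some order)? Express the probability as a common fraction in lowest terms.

There are 7! = 5040 arrangements.
Treat the three as one block: 5! placements × 3! orders within the block = 120·6 = 720.
Probability = 720/5040 = 1/7.

1/7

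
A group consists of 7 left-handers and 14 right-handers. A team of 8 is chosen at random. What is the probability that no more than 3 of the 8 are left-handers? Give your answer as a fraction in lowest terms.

2288/2907

Total selections: C(21,8) = 203490.
Favorable selections (no more than 3 left-handers): C(7,0)·C(14,8) + C(7,1)·C(14,7) + C(7,2)·C(14,6) + C(7,3)·C(14,5) = 3003 + 24024 + 63063 + 70070 = 160160.
Probability = 160160/203490 = 2288/2907.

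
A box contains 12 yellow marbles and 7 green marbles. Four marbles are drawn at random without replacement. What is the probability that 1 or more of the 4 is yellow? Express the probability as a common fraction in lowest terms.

Total selections: C(19,4) = 3876.
The complement is all 4 are green: C(7,4) = 35.
Probability = 1 − 35/3876 = 3841/3876.

3841/3876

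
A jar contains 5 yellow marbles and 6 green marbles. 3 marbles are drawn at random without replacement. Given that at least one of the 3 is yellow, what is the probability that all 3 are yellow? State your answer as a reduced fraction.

2/29

Work in counts. Selections with at least one yellow: C(11,3) − C(6,3) = 165 − 20 = 145.
Of those, selections where all 3 are yellow: C(5,3) = 10.
Conditional probability = 10/145 = 2/29.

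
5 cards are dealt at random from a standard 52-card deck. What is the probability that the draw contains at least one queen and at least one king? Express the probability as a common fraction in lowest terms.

There are C(52,5) = 2598960 possible draws.
By inclusion-exclusion on the complements, draws missing all queens or all kings: C(48,5) + C(48,5) − C(44,5) = 1712304 + 1712304 − 1086008 = 2338600.
So draws with at least one of each: 2598960 − 2338600 = 260360, probability 260360/2598960 = 6509/64974.

6509/64974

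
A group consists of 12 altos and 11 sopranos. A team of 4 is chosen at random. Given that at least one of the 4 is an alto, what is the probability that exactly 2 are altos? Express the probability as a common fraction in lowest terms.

66/155

Work in counts. Selections with at least one alto: C(23,4) − C(11,4) = 8855 − 330 = 8525.
Of those, selections where exactly 2 are altos: C(12,2)·C(11,2) = 66·55 = 3630.
Conditional probability = 3630/8525 = 66/155.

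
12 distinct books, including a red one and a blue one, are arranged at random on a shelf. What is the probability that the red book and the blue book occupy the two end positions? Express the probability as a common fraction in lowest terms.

There are 12! = 479001600 arrangements.
Place the red book and the blue book at the ends in 2 ways, arrange the remaining 10 in 10! = 3628800 ways: 2·3628800 = 7257600.
Probability = 7257600/479001600 = 1/66.

1/66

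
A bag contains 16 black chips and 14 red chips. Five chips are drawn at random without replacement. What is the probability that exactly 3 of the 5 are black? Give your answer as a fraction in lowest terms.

The sample space is all 5-subsets of the 30: C(30,5) = 142506.
Selections with exactly 3 black: choose 3 of the 16 black and 2 of the 14 red, C(16,3)·C(14,2) = 560·91 = 50960.
Probability = 50960/142506 = 280/783.

280/783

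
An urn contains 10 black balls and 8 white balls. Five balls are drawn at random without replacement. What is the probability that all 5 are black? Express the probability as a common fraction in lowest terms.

There are C(18,5) = 8568 possible selections.
Selections with all black: C(10,5) = 252.
Probability = 252/8568 = 1/34.

1/34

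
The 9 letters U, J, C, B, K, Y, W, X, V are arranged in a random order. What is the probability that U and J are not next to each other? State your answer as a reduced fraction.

There are 9! = 362880 arrangements.
Arrangements with U and J adjacent: 2·8! = 80640.
So not adjacent: 362880 − 80640 = 282240, probability 282240/362880 = 7/9.

7/9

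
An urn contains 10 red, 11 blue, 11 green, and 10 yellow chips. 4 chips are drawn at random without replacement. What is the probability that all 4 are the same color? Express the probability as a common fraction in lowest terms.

There are C(42,4) = 111930 ways to draw 4 chips.
All same color: C(10,4) + C(11,4) + C(11,4) + C(10,4) = 210 + 330 + 330 + 210 = 1080.
Probability = 1080/111930 = 36/3731.

36/3731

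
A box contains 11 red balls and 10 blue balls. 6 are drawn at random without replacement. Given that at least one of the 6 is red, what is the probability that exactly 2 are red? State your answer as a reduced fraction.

Work in counts. Selections with at least one red: C(21,6) − C(10,6) = 54264 − 210 = 54054.
Of those, selections where exactly 2 are red: C(11,2)·C(10,4) = 55·210 = 11550.
Conditional probability = 11550/54054 = 25/117.

25/117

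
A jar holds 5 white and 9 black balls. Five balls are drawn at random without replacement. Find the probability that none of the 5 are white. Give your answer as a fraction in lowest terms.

9/143

There are C(14,5) = 2002 possible selections.
Selections with no white (all black): C(9,5) = 126.
Probability = 126/2002 = 9/143.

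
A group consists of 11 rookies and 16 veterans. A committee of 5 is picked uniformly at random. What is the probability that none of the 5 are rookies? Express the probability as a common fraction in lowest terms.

56/1035

There are C(27,5) = 80730 possible selections.
Selections with no rookies (all veterans): C(16,5) = 4368.
Probability = 4368/80730 = 56/1035.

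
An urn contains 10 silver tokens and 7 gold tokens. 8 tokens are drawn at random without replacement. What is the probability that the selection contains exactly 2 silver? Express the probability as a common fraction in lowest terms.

63/4862

The sample space is all 8-subsets of the 17: C(17,8) = 24310.
Selections with exactly 2 silver: choose 2 of the 10 silver and 6 of the 7 gold, C(10,2)·C(7,6) = 45·7 = 315.
Probability = 315/24310 = 63/4862.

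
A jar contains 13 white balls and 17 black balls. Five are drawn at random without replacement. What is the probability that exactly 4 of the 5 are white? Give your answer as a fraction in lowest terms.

The sample space is all 5-subsets of the 30: C(30,5) = 142506.
Selections with exactly 4 white: choose 4 of the 13 white and 1 of the 17 black, C(13,4)·C(17,1) = 715·17 = 12155.
Probability = 12155/142506 = 935/10962.

935/10962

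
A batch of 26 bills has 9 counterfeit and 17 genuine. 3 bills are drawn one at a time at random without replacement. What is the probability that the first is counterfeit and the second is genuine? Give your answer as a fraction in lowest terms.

153/650

Multiply the conditional probabilities at each draw: 9/26 · 17/25 = 153/650.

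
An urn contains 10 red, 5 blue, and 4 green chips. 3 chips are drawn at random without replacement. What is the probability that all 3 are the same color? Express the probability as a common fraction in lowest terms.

134/969

There are C(19,3) = 969 ways to draw 3 chips.
All same color: C(10,3) + C(5,3) + C(4,3) = 120 + 10 + 4 = 134.
Probability = 134/969.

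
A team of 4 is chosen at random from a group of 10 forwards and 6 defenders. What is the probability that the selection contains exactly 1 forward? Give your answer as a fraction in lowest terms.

Total number of selections: C(16,4) = 1820.
Selections with exactly 1 forward: choose 1 of the 10 forwards and 3 of the 6 defenders, C(10,1)·C(6,3) = 10·20 = 200.
Probability = 200/1820 = 10/91.

10/91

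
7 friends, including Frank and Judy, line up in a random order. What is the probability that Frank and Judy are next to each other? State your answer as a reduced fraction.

2/7

There are 7! = 5040 arrangements.
Treat Frank and Judy as a block: 6! arrangements of the blocks × 2 orders within the block = 2·720 = 1440.
Probability = 1440/5040 = 2/7.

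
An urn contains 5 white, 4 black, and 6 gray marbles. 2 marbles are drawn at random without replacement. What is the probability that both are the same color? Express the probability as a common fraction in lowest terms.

There are C(15,2) = 105 ways to draw 2 marbles.
All same color: C(5,2) + C(4,2) + C(6,2) = 10 + 6 + 15 = 31.
Probability = 31/105.

31/105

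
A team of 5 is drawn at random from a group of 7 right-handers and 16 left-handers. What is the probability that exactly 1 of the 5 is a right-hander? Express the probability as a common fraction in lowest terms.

There are C(23,5) = 33649 ways to choose 5 from 23.
Selections with exactly 1 right-hander: choose 1 of the 7 right-handers and 4 of the 16 left-handers, C(7,1)·C(16,4) = 7·1820 = 12740.
Probability = 12740/33649 = 1820/4807.

1820/4807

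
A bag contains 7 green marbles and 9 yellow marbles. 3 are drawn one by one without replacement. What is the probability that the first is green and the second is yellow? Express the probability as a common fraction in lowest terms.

21/80

Multiply the conditional probabilities at each draw: 7/16 · 9/15 = 63/240 = 21/80.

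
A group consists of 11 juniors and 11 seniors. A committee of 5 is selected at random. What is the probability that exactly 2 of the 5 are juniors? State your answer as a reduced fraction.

Total number of selections: C(22,5) = 26334.
Selections with exactly 2 juniors: choose 2 of the 11 juniors and 3 of the 11 seniors, C(11,2)·C(11,3) = 55·165 = 9075.
Probability = 9075/26334 = 275/798.

275/798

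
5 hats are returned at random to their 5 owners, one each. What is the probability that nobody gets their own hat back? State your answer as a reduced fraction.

11/30

There are 5! = 120 assignments.
By inclusion-exclusion, assignments with no fixed points: C(5,0)·5! − C(5,1)·4! + C(5,2)·3! − C(5,3)·2! + C(5,4)·1! − C(5,5)·0! = 44.
Probability = 44/120 = 11/30.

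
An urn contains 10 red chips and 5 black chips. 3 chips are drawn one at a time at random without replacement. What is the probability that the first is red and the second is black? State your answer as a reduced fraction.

5/21

Multiply the conditional probabilities at each draw: 10/15 · 5/14 = 50/210 = 5/21.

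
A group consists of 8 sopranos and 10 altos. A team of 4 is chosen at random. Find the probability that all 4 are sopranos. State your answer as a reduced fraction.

There are C(18,4) = 3060 possible selections.
Selections with all sopranos: C(8,4) = 70.
Probability = 70/3060 = 7/306.

7/306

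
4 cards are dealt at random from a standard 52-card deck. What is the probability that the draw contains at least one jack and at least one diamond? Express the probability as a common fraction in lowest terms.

There are C(52,4) = 270725 possible draws.
By inclusion-exclusion on the complements, draws missing all jacks or all diamonds: C(48,4) + C(39,4) − C(36,4) = 194580 + 82251 − 58905 = 217926.
So draws with at least one of each: 270725 − 217926 = 52799, probability 52799/270725.

52799/270725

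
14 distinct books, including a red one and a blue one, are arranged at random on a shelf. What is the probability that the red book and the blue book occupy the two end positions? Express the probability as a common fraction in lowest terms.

There are 14! = 87178291200 arrangements.
Place the red book and the blue book at the ends in 2 ways, arrange the remaining 12 in 12! = 479001600 ways: 2·479001600 = 958003200.
Probability = 958003200/87178291200 = 1/91.

1/91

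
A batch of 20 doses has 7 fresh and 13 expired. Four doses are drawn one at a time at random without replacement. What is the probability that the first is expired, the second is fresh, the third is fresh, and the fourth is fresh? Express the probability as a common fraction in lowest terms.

91/3876

Multiply the conditional probabilities at each draw: 13/20 · 7/19 · 6/18 · 5/17 = 2730/116280 = 91/3876.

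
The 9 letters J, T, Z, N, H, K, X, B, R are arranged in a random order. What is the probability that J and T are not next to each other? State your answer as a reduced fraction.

There are 9! = 362880 arrangements.
Arrangements with J and T adjacent: 2·8! = 80640.
So not adjacent: 362880 − 80640 = 282240, probability 282240/362880 = 7/9.

7/9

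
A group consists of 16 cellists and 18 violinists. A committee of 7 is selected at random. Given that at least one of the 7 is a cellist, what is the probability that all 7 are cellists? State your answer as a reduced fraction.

Work in counts. Selections with at least one cellist: C(34,7) − C(18,7) = 5379616 − 31824 = 5347792.
Of those, selections where all 7 are cellists: C(16,7) = 11440.
Conditional probability = 11440/5347792 = 715/334237.

715/334237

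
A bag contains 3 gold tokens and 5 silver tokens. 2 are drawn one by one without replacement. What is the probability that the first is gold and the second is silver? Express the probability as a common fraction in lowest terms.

Multiply the conditional probabilities at each draw: 3/8 · 5/7 = 15/56.

15/56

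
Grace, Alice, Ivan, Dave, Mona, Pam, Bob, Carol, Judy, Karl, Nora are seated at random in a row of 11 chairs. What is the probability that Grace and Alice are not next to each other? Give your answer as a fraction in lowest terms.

There are 11! = 39916800 arrangements.
Arrangements with Grace and Alice adjacent: 2·10! = 7257600.
So not adjacent: 39916800 − 7257600 = 32659200, probability 32659200/39916800 = 9/11.

9/11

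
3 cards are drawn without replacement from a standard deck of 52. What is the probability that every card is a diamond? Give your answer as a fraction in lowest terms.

There are C(52,3) = 22100 possible 3-card hands.
Hands that are all diamonds: C(13,3) = 286.
Probability = 286/22100 = 11/850.

11/850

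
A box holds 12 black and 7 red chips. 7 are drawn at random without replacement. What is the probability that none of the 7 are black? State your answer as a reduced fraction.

1/50388

There are C(19,7) = 50388 possible selections.
Selections with no black (all red): C(7,7) = 1.
Probability = 1/50388.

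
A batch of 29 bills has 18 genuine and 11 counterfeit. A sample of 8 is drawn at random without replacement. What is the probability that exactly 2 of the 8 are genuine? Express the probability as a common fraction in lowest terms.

The sample space is all 8-subsets of the 29: C(29,8) = 4292145.
Selections with exactly 2 genuine: choose 2 of the 18 genuine and 6 of the 11 counterfeit, C(18,2)·C(11,6) = 153·462 = 70686.
Probability = 70686/4292145 = 714/43355.

714/43355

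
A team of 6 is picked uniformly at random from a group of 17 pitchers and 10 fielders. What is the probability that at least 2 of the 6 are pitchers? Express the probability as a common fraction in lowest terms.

48586/49335

There are C(27,6) = 296010 ways to choose the 6.
Count the complement (fewer than 2 pitchers): C(17,0)·C(10,6) + C(17,1)·C(10,5) = 210 + 4284 = 4494.
Probability = 1 − 4494/296010 = 291516/296010 = 48586/49335.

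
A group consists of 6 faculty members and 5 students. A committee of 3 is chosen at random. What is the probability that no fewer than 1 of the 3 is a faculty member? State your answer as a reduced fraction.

31/33

Total selections: C(11,3) = 165.
The complement is all 3 are students: C(5,3) = 10.
Probability = 1 − 10/165 = 155/165 = 31/33.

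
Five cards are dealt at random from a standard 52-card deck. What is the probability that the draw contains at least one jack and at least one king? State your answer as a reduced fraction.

6509/64974

There are C(52,5) = 2598960 possible draws.
By inclusion-exclusion on the complements, draws missing all jacks or all kings: C(48,5) + C(48,5) − C(44,5) = 1712304 + 1712304 − 1086008 = 2338600.
So draws with at least one of each: 2598960 − 2338600 = 260360, probability 260360/2598960 = 6509/64974.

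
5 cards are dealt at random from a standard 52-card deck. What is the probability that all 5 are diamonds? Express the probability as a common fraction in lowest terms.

There are C(52,5) = 2598960 possible 5-card hands.
Hands that are all diamonds: C(13,5) = 1287.
Probability = 1287/2598960 = 33/66640.

33/66640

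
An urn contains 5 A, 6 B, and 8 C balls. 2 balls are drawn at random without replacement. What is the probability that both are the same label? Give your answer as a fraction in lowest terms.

53/171

There are C(19,2) = 171 ways to draw 2 balls.
All same label: C(5,2) + C(6,2) + C(8,2) = 10 + 15 + 28 = 53.
Probability = 53/171.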